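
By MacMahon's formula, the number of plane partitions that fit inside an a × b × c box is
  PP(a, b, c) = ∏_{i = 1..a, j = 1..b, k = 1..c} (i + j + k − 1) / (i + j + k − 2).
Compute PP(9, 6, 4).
PP(9, 6, 4) = 559299781040

Evaluate the triple product over i = 1..9, j = 1..6, k = 1..4. The factors are (2/1) · (3/2) · (4/3) · (5/4) · (3/2) · (4/3) · (5/4) · (6/5) · … (216 factors total). The numerators and denominators telescope so the product is an integer; carrying out the multiplication exactly gives PP(9, 6, 4) = 559299781040.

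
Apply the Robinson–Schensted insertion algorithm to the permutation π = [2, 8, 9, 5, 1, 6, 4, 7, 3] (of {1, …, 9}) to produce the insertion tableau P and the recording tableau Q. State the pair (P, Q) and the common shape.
P = [1, 3, 6, 7] / [2, 4] / [5, 9] / [8];  Q = [1, 2, 3, 8] / [4, 6] / [5, 7] / [9];  common shape = (4, 2, 2, 1)

Row-insert the values π_1, π_2, … into P one at a time, bumping the leftmost entry strictly greater than the inserted value down to the next row. The recording tableau Q records, in position (i, j), the step at which that cell was added to P.
  Insert 2 (step 1): P = [2];  Q = [1]
  Insert 8 (step 2): P = [2, 8];  Q = [1, 2]
  Insert 9 (step 3): P = [2, 8, 9];  Q = [1, 2, 3]
  Insert 5 (step 4): P = [2, 5, 9] / [8];  Q = [1, 2, 3] / [4]
  Insert 1 (step 5): P = [1, 5, 9] / [2] / [8];  Q = [1, 2, 3] / [4] / [5]
  Insert 6 (step 6): P = [1, 5, 6] / [2, 9] / [8];  Q = [1, 2, 3] / [4, 6] / [5]
  Insert 4 (step 7): P = [1, 4, 6] / [2, 5] / [8, 9];  Q = [1, 2, 3] / [4, 6] / [5, 7]
  Insert 7 (step 8): P = [1, 4, 6, 7] / [2, 5] / [8, 9];  Q = [1, 2, 3, 8] / [4, 6] / [5, 7]
  Insert 3 (step 9): P = [1, 3, 6, 7] / [2, 4] / [5, 9] / [8];  Q = [1, 2, 3, 8] / [4, 6] / [5, 7] / [9]
Final shape: (4, 2, 2, 1).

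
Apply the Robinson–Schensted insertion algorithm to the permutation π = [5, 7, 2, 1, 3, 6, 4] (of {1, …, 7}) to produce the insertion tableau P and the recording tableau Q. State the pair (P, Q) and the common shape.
P = [1, 3, 4] / [2, 6] / [5, 7];  Q = [1, 2, 6] / [3, 5] / [4, 7];  common shape = (3, 2, 2)

Row-insert the values π_1, π_2, … into P one at a time, bumping the leftmost entry strictly greater than the inserted value down to the next row. The recording tableau Q records, in position (i, j), the step at which that cell was added to P.
  Insert 5 (step 1): P = [5];  Q = [1]
  Insert 7 (step 2): P = [5, 7];  Q = [1, 2]
  Insert 2 (step 3): P = [2, 7] / [5];  Q = [1, 2] / [3]
  Insert 1 (step 4): P = [1, 7] / [2] / [5];  Q = [1, 2] / [3] / [4]
  Insert 3 (step 5): P = [1, 3] / [2, 7] / [5];  Q = [1, 2] / [3, 5] / [4]
  Insert 6 (step 6): P = [1, 3, 6] / [2, 7] / [5];  Q = [1, 2, 6] / [3, 5] / [4]
  Insert 4 (step 7): P = [1, 3, 4] / [2, 6] / [5, 7];  Q = [1, 2, 6] / [3, 5] / [4, 7]
Final shape: (3, 2, 2).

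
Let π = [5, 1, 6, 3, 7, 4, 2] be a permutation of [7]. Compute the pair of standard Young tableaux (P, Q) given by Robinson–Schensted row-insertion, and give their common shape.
P = [1, 2, 4] / [3, 6, 7] / [5];  Q = [1, 3, 5] / [2, 4, 6] / [7];  common shape = (3, 3, 1)

Row-insert the values π_1, π_2, … into P one at a time, bumping the leftmost entry strictly greater than the inserted value down to the next row. The recording tableau Q records, in position (i, j), the step at which that cell was added to P.
  Insert 5 (step 1): P = [5];  Q = [1]
  Insert 1 (step 2): P = [1] / [5];  Q = [1] / [2]
  Insert 6 (step 3): P = [1, 6] / [5];  Q = [1, 3] / [2]
  Insert 3 (step 4): P = [1, 3] / [5, 6];  Q = [1, 3] / [2, 4]
  Insert 7 (step 5): P = [1, 3, 7] / [5, 6];  Q = [1, 3, 5] / [2, 4]
  Insert 4 (step 6): P = [1, 3, 4] / [5, 6, 7];  Q = [1, 3, 5] / [2, 4, 6]
  Insert 2 (step 7): P = [1, 2, 4] / [3, 6, 7] / [5];  Q = [1, 3, 5] / [2, 4, 6] / [7]
Final shape: (3, 3, 1).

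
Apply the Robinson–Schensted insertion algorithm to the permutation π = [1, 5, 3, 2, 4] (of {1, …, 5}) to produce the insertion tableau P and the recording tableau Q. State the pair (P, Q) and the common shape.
P = [1, 2, 4] / [3] / [5];  Q = [1, 2, 5] / [3] / [4];  common shape = (3, 1, 1)

Row-insert the values π_1, π_2, … into P one at a time, bumping the leftmost entry strictly greater than the inserted value down to the next row. The recording tableau Q records, in position (i, j), the step at which that cell was added to P.
  Insert 1 (step 1): P = [1];  Q = [1]
  Insert 5 (step 2): P = [1, 5];  Q = [1, 2]
  Insert 3 (step 3): P = [1, 3] / [5];  Q = [1, 2] / [3]
  Insert 2 (step 4): P = [1, 2] / [3] / [5];  Q = [1, 2] / [3] / [4]
  Insert 4 (step 5): P = [1, 2, 4] / [3] / [5];  Q = [1, 2, 5] / [3] / [4]
Final shape: (3, 1, 1).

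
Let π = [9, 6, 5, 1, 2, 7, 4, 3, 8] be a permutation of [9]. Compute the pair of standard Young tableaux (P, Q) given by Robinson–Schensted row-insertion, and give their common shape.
P = [1, 2, 3, 8] / [4, 7] / [5] / [6] / [9];  Q = [1, 5, 6, 9] / [2, 7] / [3] / [4] / [8];  common shape = (4, 2, 1, 1, 1)

Row-insert the values π_1, π_2, … into P one at a time, bumping the leftmost entry strictly greater than the inserted value down to the next row. The recording tableau Q records, in position (i, j), the step at which that cell was added to P.
  Insert 9 (step 1): P = [9];  Q = [1]
  Insert 6 (step 2): P = [6] / [9];  Q = [1] / [2]
  Insert 5 (step 3): P = [5] / [6] / [9];  Q = [1] / [2] / [3]
  Insert 1 (step 4): P = [1] / [5] / [6] / [9];  Q = [1] / [2] / [3] / [4]
  Insert 2 (step 5): P = [1, 2] / [5] / [6] / [9];  Q = [1, 5] / [2] / [3] / [4]
  Insert 7 (step 6): P = [1, 2, 7] / [5] / [6] / [9];  Q = [1, 5, 6] / [2] / [3] / [4]
  Insert 4 (step 7): P = [1, 2, 4] / [5, 7] / [6] / [9];  Q = [1, 5, 6] / [2, 7] / [3] / [4]
  Insert 3 (step 8): P = [1, 2, 3] / [4, 7] / [5] / [6] / [9];  Q = [1, 5, 6] / [2, 7] / [3] / [4] / [8]
  Insert 8 (step 9): P = [1, 2, 3, 8] / [4, 7] / [5] / [6] / [9];  Q = [1, 5, 6, 9] / [2, 7] / [3] / [4] / [8]
Final shape: (4, 2, 1, 1, 1).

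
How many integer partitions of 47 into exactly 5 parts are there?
p(47, 5 parts) = 2062

Partitions of n into exactly k parts are in bijection with partitions of n − k into at most k parts (subtract 1 from each part). So p(47, exactly 5) = p(42, parts ≤ 5). Computing via the recurrence p(m, j) = p(m, j−1) + p(m−j, j) gives 2062.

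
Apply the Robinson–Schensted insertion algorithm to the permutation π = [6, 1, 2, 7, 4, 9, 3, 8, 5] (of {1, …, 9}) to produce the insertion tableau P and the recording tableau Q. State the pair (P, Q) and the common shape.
P = [1, 2, 3, 5] / [4, 7, 8] / [6, 9];  Q = [1, 3, 4, 6] / [2, 5, 8] / [7, 9];  common shape = (4, 3, 2)

Row-insert the values π_1, π_2, … into P one at a time, bumping the leftmost entry strictly greater than the inserted value down to the next row. The recording tableau Q records, in position (i, j), the step at which that cell was added to P.
  Insert 6 (step 1): P = [6];  Q = [1]
  Insert 1 (step 2): P = [1] / [6];  Q = [1] / [2]
  Insert 2 (step 3): P = [1, 2] / [6];  Q = [1, 3] / [2]
  Insert 7 (step 4): P = [1, 2, 7] / [6];  Q = [1, 3, 4] / [2]
  Insert 4 (step 5): P = [1, 2, 4] / [6, 7];  Q = [1, 3, 4] / [2, 5]
  Insert 9 (step 6): P = [1, 2, 4, 9] / [6, 7];  Q = [1, 3, 4, 6] / [2, 5]
  Insert 3 (step 7): P = [1, 2, 3, 9] / [4, 7] / [6];  Q = [1, 3, 4, 6] / [2, 5] / [7]
  Insert 8 (step 8): P = [1, 2, 3, 8] / [4, 7, 9] / [6];  Q = [1, 3, 4, 6] / [2, 5, 8] / [7]
  Insert 5 (step 9): P = [1, 2, 3, 5] / [4, 7, 8] / [6, 9];  Q = [1, 3, 4, 6] / [2, 5, 8] / [7, 9]
Final shape: (4, 3, 2).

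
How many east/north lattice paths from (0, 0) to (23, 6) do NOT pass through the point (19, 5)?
Number of paths = 262500

Total paths from (0, 0) to (23, 6): C(29, 23) = 475020. Paths through (19, 5): (paths (0, 0) → (19, 5)) × (paths (19, 5) → (23, 6)) = C(24, 19) · C(5, 4) = 42504 · 5 = 212520. Avoidance count = 475020 − 212520 = 262500.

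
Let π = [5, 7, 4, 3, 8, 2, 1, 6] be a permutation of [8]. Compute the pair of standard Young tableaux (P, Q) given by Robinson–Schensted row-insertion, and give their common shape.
P = [1, 6, 8] / [2, 7] / [3] / [4] / [5];  Q = [1, 2, 5] / [3, 8] / [4] / [6] / [7];  common shape = (3, 2, 1, 1, 1)

Row-insert the values π_1, π_2, … into P one at a time, bumping the leftmost entry strictly greater than the inserted value down to the next row. The recording tableau Q records, in position (i, j), the step at which that cell was added to P.
  Insert 5 (step 1): P = [5];  Q = [1]
  Insert 7 (step 2): P = [5, 7];  Q = [1, 2]
  Insert 4 (step 3): P = [4, 7] / [5];  Q = [1, 2] / [3]
  Insert 3 (step 4): P = [3, 7] / [4] / [5];  Q = [1, 2] / [3] / [4]
  Insert 8 (step 5): P = [3, 7, 8] / [4] / [5];  Q = [1, 2, 5] / [3] / [4]
  Insert 2 (step 6): P = [2, 7, 8] / [3] / [4] / [5];  Q = [1, 2, 5] / [3] / [4] / [6]
  Insert 1 (step 7): P = [1, 7, 8] / [2] / [3] / [4] / [5];  Q = [1, 2, 5] / [3] / [4] / [6] / [7]
  Insert 6 (step 8): P = [1, 6, 8] / [2, 7] / [3] / [4] / [5];  Q = [1, 2, 5] / [3, 8] / [4] / [6] / [7]
Final shape: (3, 2, 1, 1, 1).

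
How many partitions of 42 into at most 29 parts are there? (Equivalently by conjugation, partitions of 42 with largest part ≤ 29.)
p(42, parts ≤ 29) = 52902

Use the recurrence p(n, m) = p(n, m−1) + p(n−m, m): either the largest part is < m (count p(n, m−1)) or the largest part is exactly m (remove one copy of m, count p(n−m, m)). With p(0, ·) = 1 this gives p(42, parts ≤ 29) = 52902. (By conjugating Young diagrams, this also counts partitions of 42 into at most 29 parts.)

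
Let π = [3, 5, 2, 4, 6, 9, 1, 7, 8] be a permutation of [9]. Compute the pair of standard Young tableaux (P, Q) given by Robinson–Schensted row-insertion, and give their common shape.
P = [1, 4, 6, 7, 8] / [2, 5, 9] / [3];  Q = [1, 2, 5, 6, 9] / [3, 4, 8] / [7];  common shape = (5, 3, 1)

Row-insert the values π_1, π_2, … into P one at a time, bumping the leftmost entry strictly greater than the inserted value down to the next row. The recording tableau Q records, in position (i, j), the step at which that cell was added to P.
  Insert 3 (step 1): P = [3];  Q = [1]
  Insert 5 (step 2): P = [3, 5];  Q = [1, 2]
  Insert 2 (step 3): P = [2, 5] / [3];  Q = [1, 2] / [3]
  Insert 4 (step 4): P = [2, 4] / [3, 5];  Q = [1, 2] / [3, 4]
  Insert 6 (step 5): P = [2, 4, 6] / [3, 5];  Q = [1, 2, 5] / [3, 4]
  Insert 9 (step 6): P = [2, 4, 6, 9] / [3, 5];  Q = [1, 2, 5, 6] / [3, 4]
  Insert 1 (step 7): P = [1, 4, 6, 9] / [2, 5] / [3];  Q = [1, 2, 5, 6] / [3, 4] / [7]
  Insert 7 (step 8): P = [1, 4, 6, 7] / [2, 5, 9] / [3];  Q = [1, 2, 5, 6] / [3, 4, 8] / [7]
  Insert 8 (step 9): P = [1, 4, 6, 7, 8] / [2, 5, 9] / [3];  Q = [1, 2, 5, 6, 9] / [3, 4, 8] / [7]
Final shape: (5, 3, 1).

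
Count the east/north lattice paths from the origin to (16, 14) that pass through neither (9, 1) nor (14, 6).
Number of paths = 143016675

Inclusion–exclusion. Total paths: C(30, 16) = 145422675. Through P₁: C(10, 9)·C(20, 7) = 775200. Through P₂: C(20, 14)·C(10, 2) = 1744200. Since P₁ is strictly southwest of P₂, a monotone path through both must visit P₁ then P₂; paths through both = C(10, 9)·C(10, 5)·C(10, 2) = 113400. Avoid both = 145422675 − 775200 − 1744200 + 113400 = 143016675.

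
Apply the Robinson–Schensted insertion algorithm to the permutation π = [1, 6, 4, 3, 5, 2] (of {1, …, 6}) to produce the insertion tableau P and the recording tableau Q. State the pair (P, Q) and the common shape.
P = [1, 2, 5] / [3] / [4] / [6];  Q = [1, 2, 5] / [3] / [4] / [6];  common shape = (3, 1, 1, 1)

Row-insert the values π_1, π_2, … into P one at a time, bumping the leftmost entry strictly greater than the inserted value down to the next row. The recording tableau Q records, in position (i, j), the step at which that cell was added to P.
  Insert 1 (step 1): P = [1];  Q = [1]
  Insert 6 (step 2): P = [1, 6];  Q = [1, 2]
  Insert 4 (step 3): P = [1, 4] / [6];  Q = [1, 2] / [3]
  Insert 3 (step 4): P = [1, 3] / [4] / [6];  Q = [1, 2] / [3] / [4]
  Insert 5 (step 5): P = [1, 3, 5] / [4] / [6];  Q = [1, 2, 5] / [3] / [4]
  Insert 2 (step 6): P = [1, 2, 5] / [3] / [4] / [6];  Q = [1, 2, 5] / [3] / [4] / [6]
Final shape: (3, 1, 1, 1).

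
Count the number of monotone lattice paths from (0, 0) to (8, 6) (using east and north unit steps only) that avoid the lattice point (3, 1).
Number of paths = 1995

Total paths from (0, 0) to (8, 6): C(14, 8) = 3003. Paths through (3, 1): (paths (0, 0) → (3, 1)) × (paths (3, 1) → (8, 6)) = C(4, 3) · C(10, 5) = 4 · 252 = 1008. Avoidance count = 3003 − 1008 = 1995.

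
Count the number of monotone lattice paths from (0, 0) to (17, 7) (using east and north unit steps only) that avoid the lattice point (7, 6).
Number of paths = 327228

Total paths from (0, 0) to (17, 7): C(24, 17) = 346104. Paths through (7, 6): (paths (0, 0) → (7, 6)) × (paths (7, 6) → (17, 7)) = C(13, 7) · C(11, 10) = 1716 · 11 = 18876. Avoidance count = 346104 − 18876 = 327228.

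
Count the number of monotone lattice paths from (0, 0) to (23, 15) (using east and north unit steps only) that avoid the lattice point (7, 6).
Number of paths = 11965541460

Total paths from (0, 0) to (23, 15): C(38, 23) = 15471286560. Paths through (7, 6): (paths (0, 0) → (7, 6)) × (paths (7, 6) → (23, 15)) = C(13, 7) · C(25, 16) = 1716 · 2042975 = 3505745100. Avoidance count = 15471286560 − 3505745100 = 11965541460.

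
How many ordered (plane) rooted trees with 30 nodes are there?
C_29 = 1002242216651368

These ordered rooted trees are counted by the Catalan number C_n = (1/(n + 1)) · C(2n, n). For n = 29: C_29 = (1/30) · C(58, 29) = 30067266499541040/30 = 1002242216651368.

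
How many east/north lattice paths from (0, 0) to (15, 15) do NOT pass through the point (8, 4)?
Number of paths = 139364640

Total paths from (0, 0) to (15, 15): C(30, 15) = 155117520. Paths through (8, 4): (paths (0, 0) → (8, 4)) × (paths (8, 4) → (15, 15)) = C(12, 8) · C(18, 7) = 495 · 31824 = 15752880. Avoidance count = 155117520 − 15752880 = 139364640.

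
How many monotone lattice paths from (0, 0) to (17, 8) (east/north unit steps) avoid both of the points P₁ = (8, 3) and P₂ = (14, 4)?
Number of paths = 684570

Inclusion–exclusion. Total paths: C(25, 17) = 1081575. Through P₁: C(11, 8)·C(14, 9) = 330330. Through P₂: C(18, 14)·C(7, 3) = 107100. Since P₁ is strictly southwest of P₂, a monotone path through both must visit P₁ then P₂; paths through both = C(11, 8)·C(7, 6)·C(7, 3) = 40425. Avoid both = 1081575 − 330330 − 107100 + 40425 = 684570.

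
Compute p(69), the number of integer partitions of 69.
p(69) = 3554345

Compute p(n) via the recurrence p(n, m) = p(n, m−1) + p(n−m, m), where p(n, m) counts partitions of n with all parts ≤ m and p(n) = p(n, n). The base cases are p(0, m) = 1 and p(n, 0) = 0 for n > 0. Filling the table yields p(69) = 3554345. (Euler's pentagonal recurrence is an alternative.)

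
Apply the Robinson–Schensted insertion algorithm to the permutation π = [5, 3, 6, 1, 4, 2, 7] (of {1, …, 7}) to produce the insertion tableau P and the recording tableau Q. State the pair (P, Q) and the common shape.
P = [1, 2, 7] / [3, 4] / [5, 6];  Q = [1, 3, 7] / [2, 5] / [4, 6];  common shape = (3, 2, 2)

Row-insert the values π_1, π_2, … into P one at a time, bumping the leftmost entry strictly greater than the inserted value down to the next row. The recording tableau Q records, in position (i, j), the step at which that cell was added to P.
  Insert 5 (step 1): P = [5];  Q = [1]
  Insert 3 (step 2): P = [3] / [5];  Q = [1] / [2]
  Insert 6 (step 3): P = [3, 6] / [5];  Q = [1, 3] / [2]
  Insert 1 (step 4): P = [1, 6] / [3] / [5];  Q = [1, 3] / [2] / [4]
  Insert 4 (step 5): P = [1, 4] / [3, 6] / [5];  Q = [1, 3] / [2, 5] / [4]
  Insert 2 (step 6): P = [1, 2] / [3, 4] / [5, 6];  Q = [1, 3] / [2, 5] / [4, 6]
  Insert 7 (step 7): P = [1, 2, 7] / [3, 4] / [5, 6];  Q = [1, 3, 7] / [2, 5] / [4, 6]
Final shape: (3, 2, 2).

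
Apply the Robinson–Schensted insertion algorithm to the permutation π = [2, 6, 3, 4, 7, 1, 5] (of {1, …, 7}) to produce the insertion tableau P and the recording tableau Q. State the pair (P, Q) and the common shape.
P = [1, 3, 4, 5] / [2, 7] / [6];  Q = [1, 2, 4, 5] / [3, 7] / [6];  common shape = (4, 2, 1)

Row-insert the values π_1, π_2, … into P one at a time, bumping the leftmost entry strictly greater than the inserted value down to the next row. The recording tableau Q records, in position (i, j), the step at which that cell was added to P.
  Insert 2 (step 1): P = [2];  Q = [1]
  Insert 6 (step 2): P = [2, 6];  Q = [1, 2]
  Insert 3 (step 3): P = [2, 3] / [6];  Q = [1, 2] / [3]
  Insert 4 (step 4): P = [2, 3, 4] / [6];  Q = [1, 2, 4] / [3]
  Insert 7 (step 5): P = [2, 3, 4, 7] / [6];  Q = [1, 2, 4, 5] / [3]
  Insert 1 (step 6): P = [1, 3, 4, 7] / [2] / [6];  Q = [1, 2, 4, 5] / [3] / [6]
  Insert 5 (step 7): P = [1, 3, 4, 5] / [2, 7] / [6];  Q = [1, 2, 4, 5] / [3, 7] / [6]
Final shape: (4, 2, 1).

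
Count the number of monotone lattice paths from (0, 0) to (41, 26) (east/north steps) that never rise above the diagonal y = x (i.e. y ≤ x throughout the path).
Number of paths = 1029844687002892992

By the reflection principle (André's argument), the number of monotone paths to (41, 26) with n ≤ m that never go above y = x is C(67, 41) − C(67, 42) = 2703342303382594104 − 1673497616379701112 = 1029844687002892992.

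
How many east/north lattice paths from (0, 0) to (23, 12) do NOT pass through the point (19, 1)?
Number of paths = 834424500

Total paths from (0, 0) to (23, 12): C(35, 23) = 834451800. Paths through (19, 1): (paths (0, 0) → (19, 1)) × (paths (19, 1) → (23, 12)) = C(20, 19) · C(15, 4) = 20 · 1365 = 27300. Avoidance count = 834451800 − 27300 = 834424500.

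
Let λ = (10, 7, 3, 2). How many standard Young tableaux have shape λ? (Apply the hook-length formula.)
# SYT of shape (10, 7, 3, 2) = 287260050

Hook-length formula: f^λ = n! / Π hook(c), product over all cells c of the Young diagram. For λ = (10, 7, 3, 2), n = 22 boxes. Hook lengths by row (left-to-right, top-to-bottom): [13, 12, 10, 8, 7, 6, 5, 3, 2, 1]; [9, 8, 6, 4, 3, 2, 1]; [4, 3, 1]; [2, 1]. Product of hooks = 3912833433600. So f^λ = 22! / 3912833433600 = 1124000727777607680000 / 3912833433600 = 287260050.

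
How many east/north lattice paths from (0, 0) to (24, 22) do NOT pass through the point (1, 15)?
Number of paths = 7890338541150

Total paths from (0, 0) to (24, 22): C(46, 24) = 7890371113950. Paths through (1, 15): (paths (0, 0) → (1, 15)) × (paths (1, 15) → (24, 22)) = C(16, 1) · C(30, 23) = 16 · 2035800 = 32572800. Avoidance count = 7890371113950 − 32572800 = 7890338541150.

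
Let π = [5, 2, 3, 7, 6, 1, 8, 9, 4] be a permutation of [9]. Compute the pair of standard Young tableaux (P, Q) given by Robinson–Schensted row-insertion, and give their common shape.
P = [1, 3, 4, 8, 9] / [2, 6] / [5, 7];  Q = [1, 3, 4, 7, 8] / [2, 5] / [6, 9];  common shape = (5, 2, 2)

Row-insert the values π_1, π_2, … into P one at a time, bumping the leftmost entry strictly greater than the inserted value down to the next row. The recording tableau Q records, in position (i, j), the step at which that cell was added to P.
  Insert 5 (step 1): P = [5];  Q = [1]
  Insert 2 (step 2): P = [2] / [5];  Q = [1] / [2]
  Insert 3 (step 3): P = [2, 3] / [5];  Q = [1, 3] / [2]
  Insert 7 (step 4): P = [2, 3, 7] / [5];  Q = [1, 3, 4] / [2]
  Insert 6 (step 5): P = [2, 3, 6] / [5, 7];  Q = [1, 3, 4] / [2, 5]
  Insert 1 (step 6): P = [1, 3, 6] / [2, 7] / [5];  Q = [1, 3, 4] / [2, 5] / [6]
  Insert 8 (step 7): P = [1, 3, 6, 8] / [2, 7] / [5];  Q = [1, 3, 4, 7] / [2, 5] / [6]
  Insert 9 (step 8): P = [1, 3, 6, 8, 9] / [2, 7] / [5];  Q = [1, 3, 4, 7, 8] / [2, 5] / [6]
  Insert 4 (step 9): P = [1, 3, 4, 8, 9] / [2, 6] / [5, 7];  Q = [1, 3, 4, 7, 8] / [2, 5] / [6, 9]
Final shape: (5, 2, 2).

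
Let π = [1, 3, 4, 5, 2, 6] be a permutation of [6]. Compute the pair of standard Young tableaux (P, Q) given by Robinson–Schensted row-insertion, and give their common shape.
P = [1, 2, 4, 5, 6] / [3];  Q = [1, 2, 3, 4, 6] / [5];  common shape = (5, 1)

Row-insert the values π_1, π_2, … into P one at a time, bumping the leftmost entry strictly greater than the inserted value down to the next row. The recording tableau Q records, in position (i, j), the step at which that cell was added to P.
  Insert 1 (step 1): P = [1];  Q = [1]
  Insert 3 (step 2): P = [1, 3];  Q = [1, 2]
  Insert 4 (step 3): P = [1, 3, 4];  Q = [1, 2, 3]
  Insert 5 (step 4): P = [1, 3, 4, 5];  Q = [1, 2, 3, 4]
  Insert 2 (step 5): P = [1, 2, 4, 5] / [3];  Q = [1, 2, 3, 4] / [5]
  Insert 6 (step 6): P = [1, 2, 4, 5, 6] / [3];  Q = [1, 2, 3, 4, 6] / [5]
Final shape: (5, 1).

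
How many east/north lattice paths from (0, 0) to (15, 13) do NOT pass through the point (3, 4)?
Number of paths = 27154610

Total paths from (0, 0) to (15, 13): C(28, 15) = 37442160. Paths through (3, 4): (paths (0, 0) → (3, 4)) × (paths (3, 4) → (15, 13)) = C(7, 3) · C(21, 12) = 35 · 293930 = 10287550. Avoidance count = 37442160 − 10287550 = 27154610.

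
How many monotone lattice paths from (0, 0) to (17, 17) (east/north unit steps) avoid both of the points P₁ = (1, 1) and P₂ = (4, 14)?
Number of paths = 1130359040

Inclusion–exclusion. Total paths: C(34, 17) = 2333606220. Through P₁: C(2, 1)·C(32, 16) = 1202160780. Through P₂: C(18, 4)·C(16, 13) = 1713600. Since P₁ is strictly southwest of P₂, a monotone path through both must visit P₁ then P₂; paths through both = C(2, 1)·C(16, 3)·C(16, 13) = 627200. Avoid both = 2333606220 − 1202160780 − 1713600 + 627200 = 1130359040.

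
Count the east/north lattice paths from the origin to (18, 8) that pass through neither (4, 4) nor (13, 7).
Number of paths = 975355

Inclusion–exclusion. Total paths: C(26, 18) = 1562275. Through P₁: C(8, 4)·C(18, 14) = 214200. Through P₂: C(20, 13)·C(6, 5) = 465120. Since P₁ is strictly southwest of P₂, a monotone path through both must visit P₁ then P₂; paths through both = C(8, 4)·C(12, 9)·C(6, 5) = 92400. Avoid both = 1562275 − 214200 − 465120 + 92400 = 975355.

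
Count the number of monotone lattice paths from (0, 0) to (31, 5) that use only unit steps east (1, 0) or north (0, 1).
Number of paths = 376992

A monotone lattice path from (0, 0) to (31, 5) consists of 31 east steps and 5 north steps in some order, so it is determined by which 31 of the 36 steps are east. The count is C(36, 31) = 376992.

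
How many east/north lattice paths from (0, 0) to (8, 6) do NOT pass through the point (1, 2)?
Number of paths = 2013

Total paths from (0, 0) to (8, 6): C(14, 8) = 3003. Paths through (1, 2): (paths (0, 0) → (1, 2)) × (paths (1, 2) → (8, 6)) = C(3, 1) · C(11, 7) = 3 · 330 = 990. Avoidance count = 3003 − 990 = 2013.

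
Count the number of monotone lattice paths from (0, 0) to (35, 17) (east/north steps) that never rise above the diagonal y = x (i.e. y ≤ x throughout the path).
Number of paths = 11582393855305

By the reflection principle (André's argument), the number of monotone paths to (35, 17) with n ≤ m that never go above y = x is C(52, 35) − C(52, 36) = 21945588357420 − 10363194502115 = 11582393855305.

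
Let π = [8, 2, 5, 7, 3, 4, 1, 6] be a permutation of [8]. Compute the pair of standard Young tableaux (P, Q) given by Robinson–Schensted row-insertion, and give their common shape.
P = [1, 3, 4, 6] / [2, 7] / [5] / [8];  Q = [1, 3, 4, 8] / [2, 6] / [5] / [7];  common shape = (4, 2, 1, 1)

Row-insert the values π_1, π_2, … into P one at a time, bumping the leftmost entry strictly greater than the inserted value down to the next row. The recording tableau Q records, in position (i, j), the step at which that cell was added to P.
  Insert 8 (step 1): P = [8];  Q = [1]
  Insert 2 (step 2): P = [2] / [8];  Q = [1] / [2]
  Insert 5 (step 3): P = [2, 5] / [8];  Q = [1, 3] / [2]
  Insert 7 (step 4): P = [2, 5, 7] / [8];  Q = [1, 3, 4] / [2]
  Insert 3 (step 5): P = [2, 3, 7] / [5] / [8];  Q = [1, 3, 4] / [2] / [5]
  Insert 4 (step 6): P = [2, 3, 4] / [5, 7] / [8];  Q = [1, 3, 4] / [2, 6] / [5]
  Insert 1 (step 7): P = [1, 3, 4] / [2, 7] / [5] / [8];  Q = [1, 3, 4] / [2, 6] / [5] / [7]
  Insert 6 (step 8): P = [1, 3, 4, 6] / [2, 7] / [5] / [8];  Q = [1, 3, 4, 8] / [2, 6] / [5] / [7]
Final shape: (4, 2, 1, 1).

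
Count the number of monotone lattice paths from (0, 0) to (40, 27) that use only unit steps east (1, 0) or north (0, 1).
Number of paths = 4105075349580976232

A monotone lattice path from (0, 0) to (40, 27) consists of 40 east steps and 27 north steps in some order, so it is determined by which 40 of the 67 steps are east. The count is C(67, 40) = 4105075349580976232.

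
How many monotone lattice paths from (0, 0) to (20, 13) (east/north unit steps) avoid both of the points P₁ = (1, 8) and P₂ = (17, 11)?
Number of paths = 358129314

Inclusion–exclusion. Total paths: C(33, 20) = 573166440. Through P₁: C(9, 1)·C(24, 19) = 382536. Through P₂: C(28, 17)·C(5, 3) = 214741800. Since P₁ is strictly southwest of P₂, a monotone path through both must visit P₁ then P₂; paths through both = C(9, 1)·C(19, 16)·C(5, 3) = 87210. Avoid both = 573166440 − 382536 − 214741800 + 87210 = 358129314.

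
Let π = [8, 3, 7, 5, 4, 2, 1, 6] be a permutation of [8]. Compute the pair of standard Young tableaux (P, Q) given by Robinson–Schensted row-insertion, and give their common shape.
P = [1, 4, 6] / [2] / [3] / [5] / [7] / [8];  Q = [1, 3, 8] / [2] / [4] / [5] / [6] / [7];  common shape = (3, 1, 1, 1, 1, 1)

Row-insert the values π_1, π_2, … into P one at a time, bumping the leftmost entry strictly greater than the inserted value down to the next row. The recording tableau Q records, in position (i, j), the step at which that cell was added to P.
  Insert 8 (step 1): P = [8];  Q = [1]
  Insert 3 (step 2): P = [3] / [8];  Q = [1] / [2]
  Insert 7 (step 3): P = [3, 7] / [8];  Q = [1, 3] / [2]
  Insert 5 (step 4): P = [3, 5] / [7] / [8];  Q = [1, 3] / [2] / [4]
  Insert 4 (step 5): P = [3, 4] / [5] / [7] / [8];  Q = [1, 3] / [2] / [4] / [5]
  Insert 2 (step 6): P = [2, 4] / [3] / [5] / [7] / [8];  Q = [1, 3] / [2] / [4] / [5] / [6]
  Insert 1 (step 7): P = [1, 4] / [2] / [3] / [5] / [7] / [8];  Q = [1, 3] / [2] / [4] / [5] / [6] / [7]
  Insert 6 (step 8): P = [1, 4, 6] / [2] / [3] / [5] / [7] / [8];  Q = [1, 3, 8] / [2] / [4] / [5] / [6] / [7]
Final shape: (3, 1, 1, 1, 1, 1).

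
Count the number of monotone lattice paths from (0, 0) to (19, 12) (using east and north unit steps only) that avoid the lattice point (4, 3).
Number of paths = 95357885

Total paths from (0, 0) to (19, 12): C(31, 19) = 141120525. Paths through (4, 3): (paths (0, 0) → (4, 3)) × (paths (4, 3) → (19, 12)) = C(7, 4) · C(24, 15) = 35 · 1307504 = 45762640. Avoidance count = 141120525 − 45762640 = 95357885.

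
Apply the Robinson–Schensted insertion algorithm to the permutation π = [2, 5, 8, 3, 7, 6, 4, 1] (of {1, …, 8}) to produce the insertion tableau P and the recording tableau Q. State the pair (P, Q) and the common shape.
P = [1, 3, 4] / [2, 6] / [5] / [7] / [8];  Q = [1, 2, 3] / [4, 5] / [6] / [7] / [8];  common shape = (3, 2, 1, 1, 1)

Row-insert the values π_1, π_2, … into P one at a time, bumping the leftmost entry strictly greater than the inserted value down to the next row. The recording tableau Q records, in position (i, j), the step at which that cell was added to P.
  Insert 2 (step 1): P = [2];  Q = [1]
  Insert 5 (step 2): P = [2, 5];  Q = [1, 2]
  Insert 8 (step 3): P = [2, 5, 8];  Q = [1, 2, 3]
  Insert 3 (step 4): P = [2, 3, 8] / [5];  Q = [1, 2, 3] / [4]
  Insert 7 (step 5): P = [2, 3, 7] / [5, 8];  Q = [1, 2, 3] / [4, 5]
  Insert 6 (step 6): P = [2, 3, 6] / [5, 7] / [8];  Q = [1, 2, 3] / [4, 5] / [6]
  Insert 4 (step 7): P = [2, 3, 4] / [5, 6] / [7] / [8];  Q = [1, 2, 3] / [4, 5] / [6] / [7]
  Insert 1 (step 8): P = [1, 3, 4] / [2, 6] / [5] / [7] / [8];  Q = [1, 2, 3] / [4, 5] / [6] / [7] / [8]
Final shape: (3, 2, 1, 1, 1).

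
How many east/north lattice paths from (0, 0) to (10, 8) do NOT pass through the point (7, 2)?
Number of paths = 40734

Total paths from (0, 0) to (10, 8): C(18, 10) = 43758. Paths through (7, 2): (paths (0, 0) → (7, 2)) × (paths (7, 2) → (10, 8)) = C(9, 7) · C(9, 3) = 36 · 84 = 3024. Avoidance count = 43758 − 3024 = 40734.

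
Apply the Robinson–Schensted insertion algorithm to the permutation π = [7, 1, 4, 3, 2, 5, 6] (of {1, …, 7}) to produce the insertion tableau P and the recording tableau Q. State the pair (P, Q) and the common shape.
P = [1, 2, 5, 6] / [3] / [4] / [7];  Q = [1, 3, 6, 7] / [2] / [4] / [5];  common shape = (4, 1, 1, 1)

Row-insert the values π_1, π_2, … into P one at a time, bumping the leftmost entry strictly greater than the inserted value down to the next row. The recording tableau Q records, in position (i, j), the step at which that cell was added to P.
  Insert 7 (step 1): P = [7];  Q = [1]
  Insert 1 (step 2): P = [1] / [7];  Q = [1] / [2]
  Insert 4 (step 3): P = [1, 4] / [7];  Q = [1, 3] / [2]
  Insert 3 (step 4): P = [1, 3] / [4] / [7];  Q = [1, 3] / [2] / [4]
  Insert 2 (step 5): P = [1, 2] / [3] / [4] / [7];  Q = [1, 3] / [2] / [4] / [5]
  Insert 5 (step 6): P = [1, 2, 5] / [3] / [4] / [7];  Q = [1, 3, 6] / [2] / [4] / [5]
  Insert 6 (step 7): P = [1, 2, 5, 6] / [3] / [4] / [7];  Q = [1, 3, 6, 7] / [2] / [4] / [5]
Final shape: (4, 1, 1, 1).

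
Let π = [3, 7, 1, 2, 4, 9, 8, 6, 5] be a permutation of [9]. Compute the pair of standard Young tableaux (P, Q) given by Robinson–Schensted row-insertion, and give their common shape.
P = [1, 2, 4, 5] / [3, 6, 8] / [7] / [9];  Q = [1, 2, 5, 6] / [3, 4, 7] / [8] / [9];  common shape = (4, 3, 1, 1)

Row-insert the values π_1, π_2, … into P one at a time, bumping the leftmost entry strictly greater than the inserted value down to the next row. The recording tableau Q records, in position (i, j), the step at which that cell was added to P.
  Insert 3 (step 1): P = [3];  Q = [1]
  Insert 7 (step 2): P = [3, 7];  Q = [1, 2]
  Insert 1 (step 3): P = [1, 7] / [3];  Q = [1, 2] / [3]
  Insert 2 (step 4): P = [1, 2] / [3, 7];  Q = [1, 2] / [3, 4]
  Insert 4 (step 5): P = [1, 2, 4] / [3, 7];  Q = [1, 2, 5] / [3, 4]
  Insert 9 (step 6): P = [1, 2, 4, 9] / [3, 7];  Q = [1, 2, 5, 6] / [3, 4]
  Insert 8 (step 7): P = [1, 2, 4, 8] / [3, 7, 9];  Q = [1, 2, 5, 6] / [3, 4, 7]
  Insert 6 (step 8): P = [1, 2, 4, 6] / [3, 7, 8] / [9];  Q = [1, 2, 5, 6] / [3, 4, 7] / [8]
  Insert 5 (step 9): P = [1, 2, 4, 5] / [3, 6, 8] / [7] / [9];  Q = [1, 2, 5, 6] / [3, 4, 7] / [8] / [9]
Final shape: (4, 3, 1, 1).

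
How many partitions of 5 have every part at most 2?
p(5, parts ≤ 2) = 3

Partitions of 5 with all parts ≤ 2: 2+2+1, 2+1+1+1, 1+1+1+1+1. Count = 3.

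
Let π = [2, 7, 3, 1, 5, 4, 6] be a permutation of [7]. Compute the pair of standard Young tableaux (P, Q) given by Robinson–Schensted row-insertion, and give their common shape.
P = [1, 3, 4, 6] / [2, 5] / [7];  Q = [1, 2, 5, 7] / [3, 6] / [4];  common shape = (4, 2, 1)

Row-insert the values π_1, π_2, … into P one at a time, bumping the leftmost entry strictly greater than the inserted value down to the next row. The recording tableau Q records, in position (i, j), the step at which that cell was added to P.
  Insert 2 (step 1): P = [2];  Q = [1]
  Insert 7 (step 2): P = [2, 7];  Q = [1, 2]
  Insert 3 (step 3): P = [2, 3] / [7];  Q = [1, 2] / [3]
  Insert 1 (step 4): P = [1, 3] / [2] / [7];  Q = [1, 2] / [3] / [4]
  Insert 5 (step 5): P = [1, 3, 5] / [2] / [7];  Q = [1, 2, 5] / [3] / [4]
  Insert 4 (step 6): P = [1, 3, 4] / [2, 5] / [7];  Q = [1, 2, 5] / [3, 6] / [4]
  Insert 6 (step 7): P = [1, 3, 4, 6] / [2, 5] / [7];  Q = [1, 2, 5, 7] / [3, 6] / [4]
Final shape: (4, 2, 1).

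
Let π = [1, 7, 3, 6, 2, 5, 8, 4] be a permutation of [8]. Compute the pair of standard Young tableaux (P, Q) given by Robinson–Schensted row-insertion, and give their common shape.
P = [1, 2, 4, 8] / [3, 5] / [6] / [7];  Q = [1, 2, 4, 7] / [3, 6] / [5] / [8];  common shape = (4, 2, 1, 1)

Row-insert the values π_1, π_2, … into P one at a time, bumping the leftmost entry strictly greater than the inserted value down to the next row. The recording tableau Q records, in position (i, j), the step at which that cell was added to P.
  Insert 1 (step 1): P = [1];  Q = [1]
  Insert 7 (step 2): P = [1, 7];  Q = [1, 2]
  Insert 3 (step 3): P = [1, 3] / [7];  Q = [1, 2] / [3]
  Insert 6 (step 4): P = [1, 3, 6] / [7];  Q = [1, 2, 4] / [3]
  Insert 2 (step 5): P = [1, 2, 6] / [3] / [7];  Q = [1, 2, 4] / [3] / [5]
  Insert 5 (step 6): P = [1, 2, 5] / [3, 6] / [7];  Q = [1, 2, 4] / [3, 6] / [5]
  Insert 8 (step 7): P = [1, 2, 5, 8] / [3, 6] / [7];  Q = [1, 2, 4, 7] / [3, 6] / [5]
  Insert 4 (step 8): P = [1, 2, 4, 8] / [3, 5] / [6] / [7];  Q = [1, 2, 4, 7] / [3, 6] / [5] / [8]
Final shape: (4, 2, 1, 1).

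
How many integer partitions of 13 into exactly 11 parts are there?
p(13, 11 parts) = 2

Partitions of n into exactly k parts ↔ partitions of n − k into at most k parts (subtract 1 from each part). For n = 13, k = 11, the partitions are: 3+1+1+1+1+1+1+1+1+1+1, 2+2+1+1+1+1+1+1+1+1+1. Count = 2.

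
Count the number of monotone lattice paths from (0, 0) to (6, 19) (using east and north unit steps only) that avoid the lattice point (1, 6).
Number of paths = 117124

Total paths from (0, 0) to (6, 19): C(25, 6) = 177100. Paths through (1, 6): (paths (0, 0) → (1, 6)) × (paths (1, 6) → (6, 19)) = C(7, 1) · C(18, 5) = 7 · 8568 = 59976. Avoidance count = 177100 − 59976 = 117124.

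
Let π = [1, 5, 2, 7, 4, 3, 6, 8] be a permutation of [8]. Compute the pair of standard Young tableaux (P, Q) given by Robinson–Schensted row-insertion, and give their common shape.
P = [1, 2, 3, 6, 8] / [4, 7] / [5];  Q = [1, 2, 4, 7, 8] / [3, 5] / [6];  common shape = (5, 2, 1)

Row-insert the values π_1, π_2, … into P one at a time, bumping the leftmost entry strictly greater than the inserted value down to the next row. The recording tableau Q records, in position (i, j), the step at which that cell was added to P.
  Insert 1 (step 1): P = [1];  Q = [1]
  Insert 5 (step 2): P = [1, 5];  Q = [1, 2]
  Insert 2 (step 3): P = [1, 2] / [5];  Q = [1, 2] / [3]
  Insert 7 (step 4): P = [1, 2, 7] / [5];  Q = [1, 2, 4] / [3]
  Insert 4 (step 5): P = [1, 2, 4] / [5, 7];  Q = [1, 2, 4] / [3, 5]
  Insert 3 (step 6): P = [1, 2, 3] / [4, 7] / [5];  Q = [1, 2, 4] / [3, 5] / [6]
  Insert 6 (step 7): P = [1, 2, 3, 6] / [4, 7] / [5];  Q = [1, 2, 4, 7] / [3, 5] / [6]
  Insert 8 (step 8): P = [1, 2, 3, 6, 8] / [4, 7] / [5];  Q = [1, 2, 4, 7, 8] / [3, 5] / [6]
Final shape: (5, 2, 1).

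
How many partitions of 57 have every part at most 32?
p(57, parts ≤ 32) = 606816

Use the recurrence p(n, m) = p(n, m−1) + p(n−m, m): either the largest part is < m (count p(n, m−1)) or the largest part is exactly m (remove one copy of m, count p(n−m, m)). With p(0, ·) = 1 this gives p(57, parts ≤ 32) = 606816. (By conjugating Young diagrams, this also counts partitions of 57 into at most 32 parts.)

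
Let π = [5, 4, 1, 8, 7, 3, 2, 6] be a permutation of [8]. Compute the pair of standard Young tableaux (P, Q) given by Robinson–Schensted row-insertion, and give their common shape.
P = [1, 2, 6] / [3, 7] / [4, 8] / [5];  Q = [1, 4, 8] / [2, 5] / [3, 6] / [7];  common shape = (3, 2, 2, 1)

Row-insert the values π_1, π_2, … into P one at a time, bumping the leftmost entry strictly greater than the inserted value down to the next row. The recording tableau Q records, in position (i, j), the step at which that cell was added to P.
  Insert 5 (step 1): P = [5];  Q = [1]
  Insert 4 (step 2): P = [4] / [5];  Q = [1] / [2]
  Insert 1 (step 3): P = [1] / [4] / [5];  Q = [1] / [2] / [3]
  Insert 8 (step 4): P = [1, 8] / [4] / [5];  Q = [1, 4] / [2] / [3]
  Insert 7 (step 5): P = [1, 7] / [4, 8] / [5];  Q = [1, 4] / [2, 5] / [3]
  Insert 3 (step 6): P = [1, 3] / [4, 7] / [5, 8];  Q = [1, 4] / [2, 5] / [3, 6]
  Insert 2 (step 7): P = [1, 2] / [3, 7] / [4, 8] / [5];  Q = [1, 4] / [2, 5] / [3, 6] / [7]
  Insert 6 (step 8): P = [1, 2, 6] / [3, 7] / [4, 8] / [5];  Q = [1, 4, 8] / [2, 5] / [3, 6] / [7]
Final shape: (3, 2, 2, 1).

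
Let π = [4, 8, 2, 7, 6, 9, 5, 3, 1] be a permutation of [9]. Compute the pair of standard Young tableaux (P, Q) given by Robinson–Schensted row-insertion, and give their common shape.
P = [1, 3, 9] / [2, 5] / [4] / [6] / [7] / [8];  Q = [1, 2, 6] / [3, 4] / [5] / [7] / [8] / [9];  common shape = (3, 2, 1, 1, 1, 1)

Row-insert the values π_1, π_2, … into P one at a time, bumping the leftmost entry strictly greater than the inserted value down to the next row. The recording tableau Q records, in position (i, j), the step at which that cell was added to P.
  Insert 4 (step 1): P = [4];  Q = [1]
  Insert 8 (step 2): P = [4, 8];  Q = [1, 2]
  Insert 2 (step 3): P = [2, 8] / [4];  Q = [1, 2] / [3]
  Insert 7 (step 4): P = [2, 7] / [4, 8];  Q = [1, 2] / [3, 4]
  Insert 6 (step 5): P = [2, 6] / [4, 7] / [8];  Q = [1, 2] / [3, 4] / [5]
  Insert 9 (step 6): P = [2, 6, 9] / [4, 7] / [8];  Q = [1, 2, 6] / [3, 4] / [5]
  Insert 5 (step 7): P = [2, 5, 9] / [4, 6] / [7] / [8];  Q = [1, 2, 6] / [3, 4] / [5] / [7]
  Insert 3 (step 8): P = [2, 3, 9] / [4, 5] / [6] / [7] / [8];  Q = [1, 2, 6] / [3, 4] / [5] / [7] / [8]
  Insert 1 (step 9): P = [1, 3, 9] / [2, 5] / [4] / [6] / [7] / [8];  Q = [1, 2, 6] / [3, 4] / [5] / [7] / [8] / [9]
Final shape: (3, 2, 1, 1, 1, 1).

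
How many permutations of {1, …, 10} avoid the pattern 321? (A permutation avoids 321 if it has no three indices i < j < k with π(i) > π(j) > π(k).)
C_10 = 16796

These 321-avoiding permutations are counted by the Catalan number C_n = (1/(n + 1)) · C(2n, n). For n = 10: C_10 = (1/11) · C(20, 10) = 184756/11 = 16796.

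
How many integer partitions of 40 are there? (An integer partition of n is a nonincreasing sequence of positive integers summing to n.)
p(40) = 37338

Compute p(n) via the recurrence p(n, m) = p(n, m−1) + p(n−m, m), where p(n, m) counts partitions of n with all parts ≤ m and p(n) = p(n, n). The base cases are p(0, m) = 1 and p(n, 0) = 0 for n > 0. Filling the table yields p(40) = 37338. (Euler's pentagonal recurrence is an alternative.)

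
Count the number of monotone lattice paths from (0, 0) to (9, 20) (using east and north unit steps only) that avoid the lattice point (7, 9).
Number of paths = 9122685

Total paths from (0, 0) to (9, 20): C(29, 9) = 10015005. Paths through (7, 9): (paths (0, 0) → (7, 9)) × (paths (7, 9) → (9, 20)) = C(16, 7) · C(13, 2) = 11440 · 78 = 892320. Avoidance count = 10015005 − 892320 = 9122685.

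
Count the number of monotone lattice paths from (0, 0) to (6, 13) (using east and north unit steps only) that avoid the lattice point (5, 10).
Number of paths = 15120

Total paths from (0, 0) to (6, 13): C(19, 6) = 27132. Paths through (5, 10): (paths (0, 0) → (5, 10)) × (paths (5, 10) → (6, 13)) = C(15, 5) · C(4, 1) = 3003 · 4 = 12012. Avoidance count = 27132 − 12012 = 15120.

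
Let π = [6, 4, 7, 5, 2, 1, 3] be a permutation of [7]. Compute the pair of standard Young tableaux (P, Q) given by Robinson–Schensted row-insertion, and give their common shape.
P = [1, 3] / [2, 5] / [4, 7] / [6];  Q = [1, 3] / [2, 4] / [5, 7] / [6];  common shape = (2, 2, 2, 1)

Row-insert the values π_1, π_2, … into P one at a time, bumping the leftmost entry strictly greater than the inserted value down to the next row. The recording tableau Q records, in position (i, j), the step at which that cell was added to P.
  Insert 6 (step 1): P = [6];  Q = [1]
  Insert 4 (step 2): P = [4] / [6];  Q = [1] / [2]
  Insert 7 (step 3): P = [4, 7] / [6];  Q = [1, 3] / [2]
  Insert 5 (step 4): P = [4, 5] / [6, 7];  Q = [1, 3] / [2, 4]
  Insert 2 (step 5): P = [2, 5] / [4, 7] / [6];  Q = [1, 3] / [2, 4] / [5]
  Insert 1 (step 6): P = [1, 5] / [2, 7] / [4] / [6];  Q = [1, 3] / [2, 4] / [5] / [6]
  Insert 3 (step 7): P = [1, 3] / [2, 5] / [4, 7] / [6];  Q = [1, 3] / [2, 4] / [5, 7] / [6]
Final shape: (2, 2, 2, 1).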